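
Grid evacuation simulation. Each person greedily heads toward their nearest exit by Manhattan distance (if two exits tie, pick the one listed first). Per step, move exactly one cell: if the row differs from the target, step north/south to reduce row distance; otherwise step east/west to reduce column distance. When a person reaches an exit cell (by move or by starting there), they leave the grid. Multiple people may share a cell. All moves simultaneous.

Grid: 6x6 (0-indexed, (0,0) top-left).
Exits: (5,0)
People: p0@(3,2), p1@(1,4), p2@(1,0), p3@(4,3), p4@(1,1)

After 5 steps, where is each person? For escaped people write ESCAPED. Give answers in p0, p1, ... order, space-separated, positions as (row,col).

Step 1: p0:(3,2)->(4,2) | p1:(1,4)->(2,4) | p2:(1,0)->(2,0) | p3:(4,3)->(5,3) | p4:(1,1)->(2,1)
Step 2: p0:(4,2)->(5,2) | p1:(2,4)->(3,4) | p2:(2,0)->(3,0) | p3:(5,3)->(5,2) | p4:(2,1)->(3,1)
Step 3: p0:(5,2)->(5,1) | p1:(3,4)->(4,4) | p2:(3,0)->(4,0) | p3:(5,2)->(5,1) | p4:(3,1)->(4,1)
Step 4: p0:(5,1)->(5,0)->EXIT | p1:(4,4)->(5,4) | p2:(4,0)->(5,0)->EXIT | p3:(5,1)->(5,0)->EXIT | p4:(4,1)->(5,1)
Step 5: p0:escaped | p1:(5,4)->(5,3) | p2:escaped | p3:escaped | p4:(5,1)->(5,0)->EXIT

ESCAPED (5,3) ESCAPED ESCAPED ESCAPED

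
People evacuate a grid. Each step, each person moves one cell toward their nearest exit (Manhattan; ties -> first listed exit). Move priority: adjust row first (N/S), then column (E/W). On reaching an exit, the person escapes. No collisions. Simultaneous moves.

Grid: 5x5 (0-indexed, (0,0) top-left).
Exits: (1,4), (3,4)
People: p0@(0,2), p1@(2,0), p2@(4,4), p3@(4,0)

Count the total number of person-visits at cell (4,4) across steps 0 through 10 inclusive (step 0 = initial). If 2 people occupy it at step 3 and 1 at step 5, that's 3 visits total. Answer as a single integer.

Answer: 1

Derivation:
Step 0: p0@(0,2) p1@(2,0) p2@(4,4) p3@(4,0) -> at (4,4): 1 [p2], cum=1
Step 1: p0@(1,2) p1@(1,0) p2@ESC p3@(3,0) -> at (4,4): 0 [-], cum=1
Step 2: p0@(1,3) p1@(1,1) p2@ESC p3@(3,1) -> at (4,4): 0 [-], cum=1
Step 3: p0@ESC p1@(1,2) p2@ESC p3@(3,2) -> at (4,4): 0 [-], cum=1
Step 4: p0@ESC p1@(1,3) p2@ESC p3@(3,3) -> at (4,4): 0 [-], cum=1
Step 5: p0@ESC p1@ESC p2@ESC p3@ESC -> at (4,4): 0 [-], cum=1
Total visits = 1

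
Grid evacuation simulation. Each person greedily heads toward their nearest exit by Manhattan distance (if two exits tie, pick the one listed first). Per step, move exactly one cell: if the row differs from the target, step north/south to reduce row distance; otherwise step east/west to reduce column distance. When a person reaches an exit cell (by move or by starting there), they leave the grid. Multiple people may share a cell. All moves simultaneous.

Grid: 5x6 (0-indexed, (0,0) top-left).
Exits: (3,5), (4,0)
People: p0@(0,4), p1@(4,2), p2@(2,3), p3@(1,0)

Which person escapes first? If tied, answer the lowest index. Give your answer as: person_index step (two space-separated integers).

Answer: 1 2

Derivation:
Step 1: p0:(0,4)->(1,4) | p1:(4,2)->(4,1) | p2:(2,3)->(3,3) | p3:(1,0)->(2,0)
Step 2: p0:(1,4)->(2,4) | p1:(4,1)->(4,0)->EXIT | p2:(3,3)->(3,4) | p3:(2,0)->(3,0)
Step 3: p0:(2,4)->(3,4) | p1:escaped | p2:(3,4)->(3,5)->EXIT | p3:(3,0)->(4,0)->EXIT
Step 4: p0:(3,4)->(3,5)->EXIT | p1:escaped | p2:escaped | p3:escaped
Exit steps: [4, 2, 3, 3]
First to escape: p1 at step 2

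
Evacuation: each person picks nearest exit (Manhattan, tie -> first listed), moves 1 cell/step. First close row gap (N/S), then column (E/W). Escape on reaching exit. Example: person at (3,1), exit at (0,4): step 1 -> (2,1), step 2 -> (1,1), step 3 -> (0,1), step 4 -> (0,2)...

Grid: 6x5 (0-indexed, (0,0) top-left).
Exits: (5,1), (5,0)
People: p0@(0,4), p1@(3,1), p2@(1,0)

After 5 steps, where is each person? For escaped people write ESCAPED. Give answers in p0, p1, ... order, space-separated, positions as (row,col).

Step 1: p0:(0,4)->(1,4) | p1:(3,1)->(4,1) | p2:(1,0)->(2,0)
Step 2: p0:(1,4)->(2,4) | p1:(4,1)->(5,1)->EXIT | p2:(2,0)->(3,0)
Step 3: p0:(2,4)->(3,4) | p1:escaped | p2:(3,0)->(4,0)
Step 4: p0:(3,4)->(4,4) | p1:escaped | p2:(4,0)->(5,0)->EXIT
Step 5: p0:(4,4)->(5,4) | p1:escaped | p2:escaped

(5,4) ESCAPED ESCAPED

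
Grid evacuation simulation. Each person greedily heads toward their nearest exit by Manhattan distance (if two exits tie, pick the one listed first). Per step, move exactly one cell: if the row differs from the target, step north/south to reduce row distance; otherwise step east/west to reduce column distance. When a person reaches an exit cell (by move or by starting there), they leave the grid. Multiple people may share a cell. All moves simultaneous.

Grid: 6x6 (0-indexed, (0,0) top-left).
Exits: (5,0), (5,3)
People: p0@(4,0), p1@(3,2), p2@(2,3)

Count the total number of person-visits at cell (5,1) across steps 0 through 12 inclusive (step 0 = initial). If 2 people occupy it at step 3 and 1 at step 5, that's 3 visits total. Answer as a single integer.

Step 0: p0@(4,0) p1@(3,2) p2@(2,3) -> at (5,1): 0 [-], cum=0
Step 1: p0@ESC p1@(4,2) p2@(3,3) -> at (5,1): 0 [-], cum=0
Step 2: p0@ESC p1@(5,2) p2@(4,3) -> at (5,1): 0 [-], cum=0
Step 3: p0@ESC p1@ESC p2@ESC -> at (5,1): 0 [-], cum=0
Total visits = 0

Answer: 0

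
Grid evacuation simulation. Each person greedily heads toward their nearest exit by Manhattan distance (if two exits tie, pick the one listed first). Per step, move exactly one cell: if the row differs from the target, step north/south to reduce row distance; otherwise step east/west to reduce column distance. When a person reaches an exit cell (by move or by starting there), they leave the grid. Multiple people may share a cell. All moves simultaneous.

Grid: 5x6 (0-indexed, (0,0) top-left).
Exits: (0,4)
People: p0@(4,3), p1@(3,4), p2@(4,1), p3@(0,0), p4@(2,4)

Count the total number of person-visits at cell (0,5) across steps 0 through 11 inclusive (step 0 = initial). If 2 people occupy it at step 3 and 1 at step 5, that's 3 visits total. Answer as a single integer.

Answer: 0

Derivation:
Step 0: p0@(4,3) p1@(3,4) p2@(4,1) p3@(0,0) p4@(2,4) -> at (0,5): 0 [-], cum=0
Step 1: p0@(3,3) p1@(2,4) p2@(3,1) p3@(0,1) p4@(1,4) -> at (0,5): 0 [-], cum=0
Step 2: p0@(2,3) p1@(1,4) p2@(2,1) p3@(0,2) p4@ESC -> at (0,5): 0 [-], cum=0
Step 3: p0@(1,3) p1@ESC p2@(1,1) p3@(0,3) p4@ESC -> at (0,5): 0 [-], cum=0
Step 4: p0@(0,3) p1@ESC p2@(0,1) p3@ESC p4@ESC -> at (0,5): 0 [-], cum=0
Step 5: p0@ESC p1@ESC p2@(0,2) p3@ESC p4@ESC -> at (0,5): 0 [-], cum=0
Step 6: p0@ESC p1@ESC p2@(0,3) p3@ESC p4@ESC -> at (0,5): 0 [-], cum=0
Step 7: p0@ESC p1@ESC p2@ESC p3@ESC p4@ESC -> at (0,5): 0 [-], cum=0
Total visits = 0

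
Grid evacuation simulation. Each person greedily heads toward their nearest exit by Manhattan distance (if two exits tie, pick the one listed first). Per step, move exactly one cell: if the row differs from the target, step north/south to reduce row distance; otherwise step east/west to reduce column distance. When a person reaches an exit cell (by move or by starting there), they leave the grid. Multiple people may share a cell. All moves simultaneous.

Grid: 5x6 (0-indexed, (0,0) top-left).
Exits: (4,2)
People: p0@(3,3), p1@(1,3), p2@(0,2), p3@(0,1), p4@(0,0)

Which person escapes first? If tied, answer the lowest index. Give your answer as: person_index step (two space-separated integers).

Step 1: p0:(3,3)->(4,3) | p1:(1,3)->(2,3) | p2:(0,2)->(1,2) | p3:(0,1)->(1,1) | p4:(0,0)->(1,0)
Step 2: p0:(4,3)->(4,2)->EXIT | p1:(2,3)->(3,3) | p2:(1,2)->(2,2) | p3:(1,1)->(2,1) | p4:(1,0)->(2,0)
Step 3: p0:escaped | p1:(3,3)->(4,3) | p2:(2,2)->(3,2) | p3:(2,1)->(3,1) | p4:(2,0)->(3,0)
Step 4: p0:escaped | p1:(4,3)->(4,2)->EXIT | p2:(3,2)->(4,2)->EXIT | p3:(3,1)->(4,1) | p4:(3,0)->(4,0)
Step 5: p0:escaped | p1:escaped | p2:escaped | p3:(4,1)->(4,2)->EXIT | p4:(4,0)->(4,1)
Step 6: p0:escaped | p1:escaped | p2:escaped | p3:escaped | p4:(4,1)->(4,2)->EXIT
Exit steps: [2, 4, 4, 5, 6]
First to escape: p0 at step 2

Answer: 0 2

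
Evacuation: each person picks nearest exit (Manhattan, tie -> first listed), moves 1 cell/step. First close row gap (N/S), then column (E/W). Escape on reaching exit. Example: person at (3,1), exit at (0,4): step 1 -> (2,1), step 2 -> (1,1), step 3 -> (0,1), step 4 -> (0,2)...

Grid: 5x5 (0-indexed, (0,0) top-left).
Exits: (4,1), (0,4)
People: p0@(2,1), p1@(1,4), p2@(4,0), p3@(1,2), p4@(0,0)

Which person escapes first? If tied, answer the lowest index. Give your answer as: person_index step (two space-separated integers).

Answer: 1 1

Derivation:
Step 1: p0:(2,1)->(3,1) | p1:(1,4)->(0,4)->EXIT | p2:(4,0)->(4,1)->EXIT | p3:(1,2)->(0,2) | p4:(0,0)->(0,1)
Step 2: p0:(3,1)->(4,1)->EXIT | p1:escaped | p2:escaped | p3:(0,2)->(0,3) | p4:(0,1)->(0,2)
Step 3: p0:escaped | p1:escaped | p2:escaped | p3:(0,3)->(0,4)->EXIT | p4:(0,2)->(0,3)
Step 4: p0:escaped | p1:escaped | p2:escaped | p3:escaped | p4:(0,3)->(0,4)->EXIT
Exit steps: [2, 1, 1, 3, 4]
First to escape: p1 at step 1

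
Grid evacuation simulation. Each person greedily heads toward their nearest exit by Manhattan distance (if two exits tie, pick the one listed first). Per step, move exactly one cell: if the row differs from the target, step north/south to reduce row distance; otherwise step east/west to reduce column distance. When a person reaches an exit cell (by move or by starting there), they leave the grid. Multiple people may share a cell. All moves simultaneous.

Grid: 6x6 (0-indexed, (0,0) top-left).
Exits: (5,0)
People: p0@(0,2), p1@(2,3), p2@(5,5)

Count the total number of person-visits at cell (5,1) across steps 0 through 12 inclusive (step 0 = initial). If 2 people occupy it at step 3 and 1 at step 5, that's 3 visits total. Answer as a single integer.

Answer: 3

Derivation:
Step 0: p0@(0,2) p1@(2,3) p2@(5,5) -> at (5,1): 0 [-], cum=0
Step 1: p0@(1,2) p1@(3,3) p2@(5,4) -> at (5,1): 0 [-], cum=0
Step 2: p0@(2,2) p1@(4,3) p2@(5,3) -> at (5,1): 0 [-], cum=0
Step 3: p0@(3,2) p1@(5,3) p2@(5,2) -> at (5,1): 0 [-], cum=0
Step 4: p0@(4,2) p1@(5,2) p2@(5,1) -> at (5,1): 1 [p2], cum=1
Step 5: p0@(5,2) p1@(5,1) p2@ESC -> at (5,1): 1 [p1], cum=2
Step 6: p0@(5,1) p1@ESC p2@ESC -> at (5,1): 1 [p0], cum=3
Step 7: p0@ESC p1@ESC p2@ESC -> at (5,1): 0 [-], cum=3
Total visits = 3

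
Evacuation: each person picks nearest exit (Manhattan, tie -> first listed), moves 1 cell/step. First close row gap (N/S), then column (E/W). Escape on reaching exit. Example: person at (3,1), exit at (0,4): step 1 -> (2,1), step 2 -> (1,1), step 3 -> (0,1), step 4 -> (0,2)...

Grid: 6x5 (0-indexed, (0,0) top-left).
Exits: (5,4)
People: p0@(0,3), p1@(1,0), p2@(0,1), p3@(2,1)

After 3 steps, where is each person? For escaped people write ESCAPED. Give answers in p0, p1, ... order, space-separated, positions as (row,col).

Step 1: p0:(0,3)->(1,3) | p1:(1,0)->(2,0) | p2:(0,1)->(1,1) | p3:(2,1)->(3,1)
Step 2: p0:(1,3)->(2,3) | p1:(2,0)->(3,0) | p2:(1,1)->(2,1) | p3:(3,1)->(4,1)
Step 3: p0:(2,3)->(3,3) | p1:(3,0)->(4,0) | p2:(2,1)->(3,1) | p3:(4,1)->(5,1)

(3,3) (4,0) (3,1) (5,1)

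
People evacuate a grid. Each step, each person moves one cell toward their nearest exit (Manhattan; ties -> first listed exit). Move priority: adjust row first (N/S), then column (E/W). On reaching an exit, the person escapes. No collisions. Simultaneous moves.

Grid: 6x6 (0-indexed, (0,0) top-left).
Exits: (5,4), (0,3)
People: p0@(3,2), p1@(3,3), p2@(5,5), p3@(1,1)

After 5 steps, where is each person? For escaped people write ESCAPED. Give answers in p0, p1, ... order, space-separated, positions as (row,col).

Step 1: p0:(3,2)->(4,2) | p1:(3,3)->(4,3) | p2:(5,5)->(5,4)->EXIT | p3:(1,1)->(0,1)
Step 2: p0:(4,2)->(5,2) | p1:(4,3)->(5,3) | p2:escaped | p3:(0,1)->(0,2)
Step 3: p0:(5,2)->(5,3) | p1:(5,3)->(5,4)->EXIT | p2:escaped | p3:(0,2)->(0,3)->EXIT
Step 4: p0:(5,3)->(5,4)->EXIT | p1:escaped | p2:escaped | p3:escaped

ESCAPED ESCAPED ESCAPED ESCAPED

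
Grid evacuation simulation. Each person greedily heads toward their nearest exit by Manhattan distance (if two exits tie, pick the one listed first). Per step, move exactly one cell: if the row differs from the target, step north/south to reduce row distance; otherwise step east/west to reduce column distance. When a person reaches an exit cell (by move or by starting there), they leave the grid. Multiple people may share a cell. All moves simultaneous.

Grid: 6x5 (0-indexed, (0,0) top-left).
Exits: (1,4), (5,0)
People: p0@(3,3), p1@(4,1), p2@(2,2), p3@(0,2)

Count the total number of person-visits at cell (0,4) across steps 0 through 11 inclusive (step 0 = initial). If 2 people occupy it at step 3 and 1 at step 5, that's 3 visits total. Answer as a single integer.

Step 0: p0@(3,3) p1@(4,1) p2@(2,2) p3@(0,2) -> at (0,4): 0 [-], cum=0
Step 1: p0@(2,3) p1@(5,1) p2@(1,2) p3@(1,2) -> at (0,4): 0 [-], cum=0
Step 2: p0@(1,3) p1@ESC p2@(1,3) p3@(1,3) -> at (0,4): 0 [-], cum=0
Step 3: p0@ESC p1@ESC p2@ESC p3@ESC -> at (0,4): 0 [-], cum=0
Total visits = 0

Answer: 0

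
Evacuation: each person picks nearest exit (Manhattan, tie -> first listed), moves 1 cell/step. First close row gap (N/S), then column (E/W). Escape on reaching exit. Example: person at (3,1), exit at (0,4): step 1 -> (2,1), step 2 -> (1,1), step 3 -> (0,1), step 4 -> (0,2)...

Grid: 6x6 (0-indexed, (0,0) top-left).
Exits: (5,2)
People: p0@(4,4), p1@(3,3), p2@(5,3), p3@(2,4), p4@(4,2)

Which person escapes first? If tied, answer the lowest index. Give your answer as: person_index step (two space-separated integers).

Answer: 2 1

Derivation:
Step 1: p0:(4,4)->(5,4) | p1:(3,3)->(4,3) | p2:(5,3)->(5,2)->EXIT | p3:(2,4)->(3,4) | p4:(4,2)->(5,2)->EXIT
Step 2: p0:(5,4)->(5,3) | p1:(4,3)->(5,3) | p2:escaped | p3:(3,4)->(4,4) | p4:escaped
Step 3: p0:(5,3)->(5,2)->EXIT | p1:(5,3)->(5,2)->EXIT | p2:escaped | p3:(4,4)->(5,4) | p4:escaped
Step 4: p0:escaped | p1:escaped | p2:escaped | p3:(5,4)->(5,3) | p4:escaped
Step 5: p0:escaped | p1:escaped | p2:escaped | p3:(5,3)->(5,2)->EXIT | p4:escaped
Exit steps: [3, 3, 1, 5, 1]
First to escape: p2 at step 1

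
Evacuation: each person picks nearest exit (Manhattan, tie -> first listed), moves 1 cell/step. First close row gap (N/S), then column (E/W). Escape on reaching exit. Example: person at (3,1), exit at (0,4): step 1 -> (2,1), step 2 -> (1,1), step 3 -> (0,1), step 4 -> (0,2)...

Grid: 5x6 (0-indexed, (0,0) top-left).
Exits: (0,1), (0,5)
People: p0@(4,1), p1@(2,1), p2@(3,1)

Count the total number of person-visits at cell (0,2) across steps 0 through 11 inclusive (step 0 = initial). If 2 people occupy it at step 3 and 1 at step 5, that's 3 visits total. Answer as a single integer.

Step 0: p0@(4,1) p1@(2,1) p2@(3,1) -> at (0,2): 0 [-], cum=0
Step 1: p0@(3,1) p1@(1,1) p2@(2,1) -> at (0,2): 0 [-], cum=0
Step 2: p0@(2,1) p1@ESC p2@(1,1) -> at (0,2): 0 [-], cum=0
Step 3: p0@(1,1) p1@ESC p2@ESC -> at (0,2): 0 [-], cum=0
Step 4: p0@ESC p1@ESC p2@ESC -> at (0,2): 0 [-], cum=0
Total visits = 0

Answer: 0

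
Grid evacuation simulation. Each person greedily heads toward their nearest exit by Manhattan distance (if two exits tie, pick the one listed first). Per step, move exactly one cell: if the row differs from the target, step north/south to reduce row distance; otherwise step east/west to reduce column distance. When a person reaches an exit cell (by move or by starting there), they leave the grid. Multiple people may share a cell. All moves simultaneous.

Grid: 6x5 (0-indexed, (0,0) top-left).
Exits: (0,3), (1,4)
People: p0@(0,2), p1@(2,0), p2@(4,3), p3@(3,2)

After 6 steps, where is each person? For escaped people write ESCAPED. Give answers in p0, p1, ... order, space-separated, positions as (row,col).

Step 1: p0:(0,2)->(0,3)->EXIT | p1:(2,0)->(1,0) | p2:(4,3)->(3,3) | p3:(3,2)->(2,2)
Step 2: p0:escaped | p1:(1,0)->(0,0) | p2:(3,3)->(2,3) | p3:(2,2)->(1,2)
Step 3: p0:escaped | p1:(0,0)->(0,1) | p2:(2,3)->(1,3) | p3:(1,2)->(0,2)
Step 4: p0:escaped | p1:(0,1)->(0,2) | p2:(1,3)->(0,3)->EXIT | p3:(0,2)->(0,3)->EXIT
Step 5: p0:escaped | p1:(0,2)->(0,3)->EXIT | p2:escaped | p3:escaped

ESCAPED ESCAPED ESCAPED ESCAPED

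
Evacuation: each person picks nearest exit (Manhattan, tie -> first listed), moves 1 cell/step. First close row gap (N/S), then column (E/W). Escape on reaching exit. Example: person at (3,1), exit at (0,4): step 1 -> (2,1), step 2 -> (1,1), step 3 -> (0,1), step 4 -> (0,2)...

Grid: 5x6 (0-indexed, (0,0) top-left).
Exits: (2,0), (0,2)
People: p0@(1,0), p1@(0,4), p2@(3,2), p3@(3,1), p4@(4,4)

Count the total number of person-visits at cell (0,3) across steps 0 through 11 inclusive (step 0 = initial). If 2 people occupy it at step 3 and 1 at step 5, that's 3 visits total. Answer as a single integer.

Step 0: p0@(1,0) p1@(0,4) p2@(3,2) p3@(3,1) p4@(4,4) -> at (0,3): 0 [-], cum=0
Step 1: p0@ESC p1@(0,3) p2@(2,2) p3@(2,1) p4@(3,4) -> at (0,3): 1 [p1], cum=1
Step 2: p0@ESC p1@ESC p2@(2,1) p3@ESC p4@(2,4) -> at (0,3): 0 [-], cum=1
Step 3: p0@ESC p1@ESC p2@ESC p3@ESC p4@(2,3) -> at (0,3): 0 [-], cum=1
Step 4: p0@ESC p1@ESC p2@ESC p3@ESC p4@(2,2) -> at (0,3): 0 [-], cum=1
Step 5: p0@ESC p1@ESC p2@ESC p3@ESC p4@(2,1) -> at (0,3): 0 [-], cum=1
Step 6: p0@ESC p1@ESC p2@ESC p3@ESC p4@ESC -> at (0,3): 0 [-], cum=1
Total visits = 1

Answer: 1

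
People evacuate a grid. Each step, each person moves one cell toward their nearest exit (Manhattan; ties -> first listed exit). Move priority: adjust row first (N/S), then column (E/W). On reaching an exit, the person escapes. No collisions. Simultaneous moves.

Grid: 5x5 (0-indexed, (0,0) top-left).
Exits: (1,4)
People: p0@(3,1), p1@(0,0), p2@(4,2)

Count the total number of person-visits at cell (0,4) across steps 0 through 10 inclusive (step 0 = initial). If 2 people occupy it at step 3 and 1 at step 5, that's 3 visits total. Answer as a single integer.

Answer: 0

Derivation:
Step 0: p0@(3,1) p1@(0,0) p2@(4,2) -> at (0,4): 0 [-], cum=0
Step 1: p0@(2,1) p1@(1,0) p2@(3,2) -> at (0,4): 0 [-], cum=0
Step 2: p0@(1,1) p1@(1,1) p2@(2,2) -> at (0,4): 0 [-], cum=0
Step 3: p0@(1,2) p1@(1,2) p2@(1,2) -> at (0,4): 0 [-], cum=0
Step 4: p0@(1,3) p1@(1,3) p2@(1,3) -> at (0,4): 0 [-], cum=0
Step 5: p0@ESC p1@ESC p2@ESC -> at (0,4): 0 [-], cum=0
Total visits = 0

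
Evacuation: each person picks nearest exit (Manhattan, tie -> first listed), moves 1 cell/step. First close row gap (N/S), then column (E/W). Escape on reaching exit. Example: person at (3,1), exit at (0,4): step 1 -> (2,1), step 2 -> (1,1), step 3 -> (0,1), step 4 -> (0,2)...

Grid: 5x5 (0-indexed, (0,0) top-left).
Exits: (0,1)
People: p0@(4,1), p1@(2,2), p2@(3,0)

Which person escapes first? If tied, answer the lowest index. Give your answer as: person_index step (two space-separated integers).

Answer: 1 3

Derivation:
Step 1: p0:(4,1)->(3,1) | p1:(2,2)->(1,2) | p2:(3,0)->(2,0)
Step 2: p0:(3,1)->(2,1) | p1:(1,2)->(0,2) | p2:(2,0)->(1,0)
Step 3: p0:(2,1)->(1,1) | p1:(0,2)->(0,1)->EXIT | p2:(1,0)->(0,0)
Step 4: p0:(1,1)->(0,1)->EXIT | p1:escaped | p2:(0,0)->(0,1)->EXIT
Exit steps: [4, 3, 4]
First to escape: p1 at step 3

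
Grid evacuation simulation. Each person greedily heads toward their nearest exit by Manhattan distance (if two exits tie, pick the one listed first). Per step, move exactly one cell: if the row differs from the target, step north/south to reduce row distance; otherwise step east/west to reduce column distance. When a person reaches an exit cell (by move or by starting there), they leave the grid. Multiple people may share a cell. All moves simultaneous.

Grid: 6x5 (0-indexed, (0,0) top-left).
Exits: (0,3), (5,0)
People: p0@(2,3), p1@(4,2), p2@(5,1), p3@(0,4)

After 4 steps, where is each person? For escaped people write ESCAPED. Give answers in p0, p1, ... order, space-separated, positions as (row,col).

Step 1: p0:(2,3)->(1,3) | p1:(4,2)->(5,2) | p2:(5,1)->(5,0)->EXIT | p3:(0,4)->(0,3)->EXIT
Step 2: p0:(1,3)->(0,3)->EXIT | p1:(5,2)->(5,1) | p2:escaped | p3:escaped
Step 3: p0:escaped | p1:(5,1)->(5,0)->EXIT | p2:escaped | p3:escaped

ESCAPED ESCAPED ESCAPED ESCAPED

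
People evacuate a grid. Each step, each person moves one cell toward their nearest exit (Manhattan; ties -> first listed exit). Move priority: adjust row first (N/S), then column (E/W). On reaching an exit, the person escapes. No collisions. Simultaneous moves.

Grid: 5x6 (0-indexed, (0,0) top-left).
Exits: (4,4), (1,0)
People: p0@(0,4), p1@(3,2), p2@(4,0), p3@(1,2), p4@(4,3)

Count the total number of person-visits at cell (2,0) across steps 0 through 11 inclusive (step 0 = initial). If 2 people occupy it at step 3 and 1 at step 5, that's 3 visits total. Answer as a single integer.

Answer: 1

Derivation:
Step 0: p0@(0,4) p1@(3,2) p2@(4,0) p3@(1,2) p4@(4,3) -> at (2,0): 0 [-], cum=0
Step 1: p0@(1,4) p1@(4,2) p2@(3,0) p3@(1,1) p4@ESC -> at (2,0): 0 [-], cum=0
Step 2: p0@(2,4) p1@(4,3) p2@(2,0) p3@ESC p4@ESC -> at (2,0): 1 [p2], cum=1
Step 3: p0@(3,4) p1@ESC p2@ESC p3@ESC p4@ESC -> at (2,0): 0 [-], cum=1
Step 4: p0@ESC p1@ESC p2@ESC p3@ESC p4@ESC -> at (2,0): 0 [-], cum=1
Total visits = 1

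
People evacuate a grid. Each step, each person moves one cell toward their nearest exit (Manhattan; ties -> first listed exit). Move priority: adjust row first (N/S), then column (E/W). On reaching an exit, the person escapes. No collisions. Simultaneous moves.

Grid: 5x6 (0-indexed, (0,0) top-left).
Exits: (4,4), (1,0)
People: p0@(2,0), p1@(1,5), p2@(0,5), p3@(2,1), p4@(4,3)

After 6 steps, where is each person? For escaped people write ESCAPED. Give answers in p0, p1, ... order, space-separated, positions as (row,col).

Step 1: p0:(2,0)->(1,0)->EXIT | p1:(1,5)->(2,5) | p2:(0,5)->(1,5) | p3:(2,1)->(1,1) | p4:(4,3)->(4,4)->EXIT
Step 2: p0:escaped | p1:(2,5)->(3,5) | p2:(1,5)->(2,5) | p3:(1,1)->(1,0)->EXIT | p4:escaped
Step 3: p0:escaped | p1:(3,5)->(4,5) | p2:(2,5)->(3,5) | p3:escaped | p4:escaped
Step 4: p0:escaped | p1:(4,5)->(4,4)->EXIT | p2:(3,5)->(4,5) | p3:escaped | p4:escaped
Step 5: p0:escaped | p1:escaped | p2:(4,5)->(4,4)->EXIT | p3:escaped | p4:escaped

ESCAPED ESCAPED ESCAPED ESCAPED ESCAPED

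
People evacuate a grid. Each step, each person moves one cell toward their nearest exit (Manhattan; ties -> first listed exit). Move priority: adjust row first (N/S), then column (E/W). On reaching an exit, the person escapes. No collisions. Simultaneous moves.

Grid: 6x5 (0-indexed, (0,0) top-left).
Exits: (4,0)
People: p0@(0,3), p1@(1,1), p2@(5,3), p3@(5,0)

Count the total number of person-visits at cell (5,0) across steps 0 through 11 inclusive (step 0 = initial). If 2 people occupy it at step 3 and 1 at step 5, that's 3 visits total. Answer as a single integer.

Step 0: p0@(0,3) p1@(1,1) p2@(5,3) p3@(5,0) -> at (5,0): 1 [p3], cum=1
Step 1: p0@(1,3) p1@(2,1) p2@(4,3) p3@ESC -> at (5,0): 0 [-], cum=1
Step 2: p0@(2,3) p1@(3,1) p2@(4,2) p3@ESC -> at (5,0): 0 [-], cum=1
Step 3: p0@(3,3) p1@(4,1) p2@(4,1) p3@ESC -> at (5,0): 0 [-], cum=1
Step 4: p0@(4,3) p1@ESC p2@ESC p3@ESC -> at (5,0): 0 [-], cum=1
Step 5: p0@(4,2) p1@ESC p2@ESC p3@ESC -> at (5,0): 0 [-], cum=1
Step 6: p0@(4,1) p1@ESC p2@ESC p3@ESC -> at (5,0): 0 [-], cum=1
Step 7: p0@ESC p1@ESC p2@ESC p3@ESC -> at (5,0): 0 [-], cum=1
Total visits = 1

Answer: 1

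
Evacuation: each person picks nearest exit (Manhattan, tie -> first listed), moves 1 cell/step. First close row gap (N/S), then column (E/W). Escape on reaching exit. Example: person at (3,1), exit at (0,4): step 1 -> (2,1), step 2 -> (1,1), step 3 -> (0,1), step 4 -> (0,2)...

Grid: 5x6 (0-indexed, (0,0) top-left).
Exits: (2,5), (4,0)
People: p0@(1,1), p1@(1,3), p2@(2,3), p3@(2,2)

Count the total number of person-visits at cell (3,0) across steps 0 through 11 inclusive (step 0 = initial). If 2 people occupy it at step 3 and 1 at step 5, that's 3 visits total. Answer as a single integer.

Answer: 0

Derivation:
Step 0: p0@(1,1) p1@(1,3) p2@(2,3) p3@(2,2) -> at (3,0): 0 [-], cum=0
Step 1: p0@(2,1) p1@(2,3) p2@(2,4) p3@(2,3) -> at (3,0): 0 [-], cum=0
Step 2: p0@(3,1) p1@(2,4) p2@ESC p3@(2,4) -> at (3,0): 0 [-], cum=0
Step 3: p0@(4,1) p1@ESC p2@ESC p3@ESC -> at (3,0): 0 [-], cum=0
Step 4: p0@ESC p1@ESC p2@ESC p3@ESC -> at (3,0): 0 [-], cum=0
Total visits = 0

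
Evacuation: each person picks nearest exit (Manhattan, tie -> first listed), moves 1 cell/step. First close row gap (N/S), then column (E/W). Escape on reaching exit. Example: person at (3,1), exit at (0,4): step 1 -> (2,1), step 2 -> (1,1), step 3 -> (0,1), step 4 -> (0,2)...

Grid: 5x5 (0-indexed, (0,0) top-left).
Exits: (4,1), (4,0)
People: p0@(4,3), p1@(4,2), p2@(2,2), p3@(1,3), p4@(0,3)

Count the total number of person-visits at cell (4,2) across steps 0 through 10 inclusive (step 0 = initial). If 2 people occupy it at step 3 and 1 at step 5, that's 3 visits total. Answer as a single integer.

Answer: 5

Derivation:
Step 0: p0@(4,3) p1@(4,2) p2@(2,2) p3@(1,3) p4@(0,3) -> at (4,2): 1 [p1], cum=1
Step 1: p0@(4,2) p1@ESC p2@(3,2) p3@(2,3) p4@(1,3) -> at (4,2): 1 [p0], cum=2
Step 2: p0@ESC p1@ESC p2@(4,2) p3@(3,3) p4@(2,3) -> at (4,2): 1 [p2], cum=3
Step 3: p0@ESC p1@ESC p2@ESC p3@(4,3) p4@(3,3) -> at (4,2): 0 [-], cum=3
Step 4: p0@ESC p1@ESC p2@ESC p3@(4,2) p4@(4,3) -> at (4,2): 1 [p3], cum=4
Step 5: p0@ESC p1@ESC p2@ESC p3@ESC p4@(4,2) -> at (4,2): 1 [p4], cum=5
Step 6: p0@ESC p1@ESC p2@ESC p3@ESC p4@ESC -> at (4,2): 0 [-], cum=5
Total visits = 5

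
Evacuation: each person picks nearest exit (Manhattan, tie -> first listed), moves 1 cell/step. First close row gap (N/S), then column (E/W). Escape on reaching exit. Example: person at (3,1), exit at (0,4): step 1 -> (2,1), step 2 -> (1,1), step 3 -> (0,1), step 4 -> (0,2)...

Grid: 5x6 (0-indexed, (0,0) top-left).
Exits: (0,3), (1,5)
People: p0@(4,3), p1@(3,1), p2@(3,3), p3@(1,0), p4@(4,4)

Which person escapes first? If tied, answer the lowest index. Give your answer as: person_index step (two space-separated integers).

Answer: 2 3

Derivation:
Step 1: p0:(4,3)->(3,3) | p1:(3,1)->(2,1) | p2:(3,3)->(2,3) | p3:(1,0)->(0,0) | p4:(4,4)->(3,4)
Step 2: p0:(3,3)->(2,3) | p1:(2,1)->(1,1) | p2:(2,3)->(1,3) | p3:(0,0)->(0,1) | p4:(3,4)->(2,4)
Step 3: p0:(2,3)->(1,3) | p1:(1,1)->(0,1) | p2:(1,3)->(0,3)->EXIT | p3:(0,1)->(0,2) | p4:(2,4)->(1,4)
Step 4: p0:(1,3)->(0,3)->EXIT | p1:(0,1)->(0,2) | p2:escaped | p3:(0,2)->(0,3)->EXIT | p4:(1,4)->(1,5)->EXIT
Step 5: p0:escaped | p1:(0,2)->(0,3)->EXIT | p2:escaped | p3:escaped | p4:escaped
Exit steps: [4, 5, 3, 4, 4]
First to escape: p2 at step 3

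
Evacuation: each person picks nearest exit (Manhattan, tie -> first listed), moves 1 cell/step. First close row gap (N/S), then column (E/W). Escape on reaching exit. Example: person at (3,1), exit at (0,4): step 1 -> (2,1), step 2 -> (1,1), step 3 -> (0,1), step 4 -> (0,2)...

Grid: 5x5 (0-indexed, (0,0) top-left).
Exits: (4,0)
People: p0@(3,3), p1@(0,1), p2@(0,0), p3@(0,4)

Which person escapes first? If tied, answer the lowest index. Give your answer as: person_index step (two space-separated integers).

Step 1: p0:(3,3)->(4,3) | p1:(0,1)->(1,1) | p2:(0,0)->(1,0) | p3:(0,4)->(1,4)
Step 2: p0:(4,3)->(4,2) | p1:(1,1)->(2,1) | p2:(1,0)->(2,0) | p3:(1,4)->(2,4)
Step 3: p0:(4,2)->(4,1) | p1:(2,1)->(3,1) | p2:(2,0)->(3,0) | p3:(2,4)->(3,4)
Step 4: p0:(4,1)->(4,0)->EXIT | p1:(3,1)->(4,1) | p2:(3,0)->(4,0)->EXIT | p3:(3,4)->(4,4)
Step 5: p0:escaped | p1:(4,1)->(4,0)->EXIT | p2:escaped | p3:(4,4)->(4,3)
Step 6: p0:escaped | p1:escaped | p2:escaped | p3:(4,3)->(4,2)
Step 7: p0:escaped | p1:escaped | p2:escaped | p3:(4,2)->(4,1)
Step 8: p0:escaped | p1:escaped | p2:escaped | p3:(4,1)->(4,0)->EXIT
Exit steps: [4, 5, 4, 8]
First to escape: p0 at step 4

Answer: 0 4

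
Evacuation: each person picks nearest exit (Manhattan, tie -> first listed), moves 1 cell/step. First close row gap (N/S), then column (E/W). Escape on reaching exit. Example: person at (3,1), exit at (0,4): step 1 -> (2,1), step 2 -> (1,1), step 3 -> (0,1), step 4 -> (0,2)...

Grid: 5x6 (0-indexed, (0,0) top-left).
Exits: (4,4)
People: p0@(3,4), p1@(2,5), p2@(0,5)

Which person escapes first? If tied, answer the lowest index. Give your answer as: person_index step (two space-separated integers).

Answer: 0 1

Derivation:
Step 1: p0:(3,4)->(4,4)->EXIT | p1:(2,5)->(3,5) | p2:(0,5)->(1,5)
Step 2: p0:escaped | p1:(3,5)->(4,5) | p2:(1,5)->(2,5)
Step 3: p0:escaped | p1:(4,5)->(4,4)->EXIT | p2:(2,5)->(3,5)
Step 4: p0:escaped | p1:escaped | p2:(3,5)->(4,5)
Step 5: p0:escaped | p1:escaped | p2:(4,5)->(4,4)->EXIT
Exit steps: [1, 3, 5]
First to escape: p0 at step 1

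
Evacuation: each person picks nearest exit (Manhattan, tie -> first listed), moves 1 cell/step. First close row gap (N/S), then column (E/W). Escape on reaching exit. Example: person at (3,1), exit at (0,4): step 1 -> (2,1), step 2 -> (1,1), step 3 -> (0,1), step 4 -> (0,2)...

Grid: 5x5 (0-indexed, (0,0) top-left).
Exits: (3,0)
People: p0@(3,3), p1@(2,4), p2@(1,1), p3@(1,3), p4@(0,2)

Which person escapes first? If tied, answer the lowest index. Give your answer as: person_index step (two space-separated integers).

Answer: 0 3

Derivation:
Step 1: p0:(3,3)->(3,2) | p1:(2,4)->(3,4) | p2:(1,1)->(2,1) | p3:(1,3)->(2,3) | p4:(0,2)->(1,2)
Step 2: p0:(3,2)->(3,1) | p1:(3,4)->(3,3) | p2:(2,1)->(3,1) | p3:(2,3)->(3,3) | p4:(1,2)->(2,2)
Step 3: p0:(3,1)->(3,0)->EXIT | p1:(3,3)->(3,2) | p2:(3,1)->(3,0)->EXIT | p3:(3,3)->(3,2) | p4:(2,2)->(3,2)
Step 4: p0:escaped | p1:(3,2)->(3,1) | p2:escaped | p3:(3,2)->(3,1) | p4:(3,2)->(3,1)
Step 5: p0:escaped | p1:(3,1)->(3,0)->EXIT | p2:escaped | p3:(3,1)->(3,0)->EXIT | p4:(3,1)->(3,0)->EXIT
Exit steps: [3, 5, 3, 5, 5]
First to escape: p0 at step 3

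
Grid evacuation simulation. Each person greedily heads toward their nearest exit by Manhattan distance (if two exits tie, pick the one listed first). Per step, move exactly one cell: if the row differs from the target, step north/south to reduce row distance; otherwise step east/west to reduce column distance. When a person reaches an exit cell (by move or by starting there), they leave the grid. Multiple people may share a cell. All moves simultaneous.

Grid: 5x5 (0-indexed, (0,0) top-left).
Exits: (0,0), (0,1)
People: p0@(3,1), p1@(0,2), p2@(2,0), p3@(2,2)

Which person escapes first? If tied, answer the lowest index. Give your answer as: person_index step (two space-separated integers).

Step 1: p0:(3,1)->(2,1) | p1:(0,2)->(0,1)->EXIT | p2:(2,0)->(1,0) | p3:(2,2)->(1,2)
Step 2: p0:(2,1)->(1,1) | p1:escaped | p2:(1,0)->(0,0)->EXIT | p3:(1,2)->(0,2)
Step 3: p0:(1,1)->(0,1)->EXIT | p1:escaped | p2:escaped | p3:(0,2)->(0,1)->EXIT
Exit steps: [3, 1, 2, 3]
First to escape: p1 at step 1

Answer: 1 1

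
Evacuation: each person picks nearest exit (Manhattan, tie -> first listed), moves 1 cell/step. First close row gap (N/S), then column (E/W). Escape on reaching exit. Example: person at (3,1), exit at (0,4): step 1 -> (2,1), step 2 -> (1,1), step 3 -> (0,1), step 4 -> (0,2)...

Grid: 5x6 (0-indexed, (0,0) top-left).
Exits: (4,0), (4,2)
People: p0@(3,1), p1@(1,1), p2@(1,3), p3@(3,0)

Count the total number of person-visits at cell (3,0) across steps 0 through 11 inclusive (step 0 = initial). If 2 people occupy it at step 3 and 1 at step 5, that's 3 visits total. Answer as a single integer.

Answer: 1

Derivation:
Step 0: p0@(3,1) p1@(1,1) p2@(1,3) p3@(3,0) -> at (3,0): 1 [p3], cum=1
Step 1: p0@(4,1) p1@(2,1) p2@(2,3) p3@ESC -> at (3,0): 0 [-], cum=1
Step 2: p0@ESC p1@(3,1) p2@(3,3) p3@ESC -> at (3,0): 0 [-], cum=1
Step 3: p0@ESC p1@(4,1) p2@(4,3) p3@ESC -> at (3,0): 0 [-], cum=1
Step 4: p0@ESC p1@ESC p2@ESC p3@ESC -> at (3,0): 0 [-], cum=1
Total visits = 1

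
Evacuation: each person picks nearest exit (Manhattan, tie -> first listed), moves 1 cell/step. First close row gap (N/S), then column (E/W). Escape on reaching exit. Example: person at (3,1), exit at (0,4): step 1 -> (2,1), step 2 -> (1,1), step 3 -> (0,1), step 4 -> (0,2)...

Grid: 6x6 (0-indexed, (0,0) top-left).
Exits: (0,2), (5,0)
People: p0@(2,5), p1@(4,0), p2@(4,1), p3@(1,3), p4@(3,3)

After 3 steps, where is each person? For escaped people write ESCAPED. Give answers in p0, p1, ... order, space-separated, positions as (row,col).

Step 1: p0:(2,5)->(1,5) | p1:(4,0)->(5,0)->EXIT | p2:(4,1)->(5,1) | p3:(1,3)->(0,3) | p4:(3,3)->(2,3)
Step 2: p0:(1,5)->(0,5) | p1:escaped | p2:(5,1)->(5,0)->EXIT | p3:(0,3)->(0,2)->EXIT | p4:(2,3)->(1,3)
Step 3: p0:(0,5)->(0,4) | p1:escaped | p2:escaped | p3:escaped | p4:(1,3)->(0,3)

(0,4) ESCAPED ESCAPED ESCAPED (0,3)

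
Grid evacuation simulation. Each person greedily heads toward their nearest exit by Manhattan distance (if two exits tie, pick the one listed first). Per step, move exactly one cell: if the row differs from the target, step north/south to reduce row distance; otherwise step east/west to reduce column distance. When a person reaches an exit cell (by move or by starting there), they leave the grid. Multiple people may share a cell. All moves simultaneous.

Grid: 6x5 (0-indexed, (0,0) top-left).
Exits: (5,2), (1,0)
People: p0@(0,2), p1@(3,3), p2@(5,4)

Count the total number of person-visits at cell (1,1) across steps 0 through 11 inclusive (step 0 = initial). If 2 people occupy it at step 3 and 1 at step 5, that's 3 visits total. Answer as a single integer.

Step 0: p0@(0,2) p1@(3,3) p2@(5,4) -> at (1,1): 0 [-], cum=0
Step 1: p0@(1,2) p1@(4,3) p2@(5,3) -> at (1,1): 0 [-], cum=0
Step 2: p0@(1,1) p1@(5,3) p2@ESC -> at (1,1): 1 [p0], cum=1
Step 3: p0@ESC p1@ESC p2@ESC -> at (1,1): 0 [-], cum=1
Total visits = 1

Answer: 1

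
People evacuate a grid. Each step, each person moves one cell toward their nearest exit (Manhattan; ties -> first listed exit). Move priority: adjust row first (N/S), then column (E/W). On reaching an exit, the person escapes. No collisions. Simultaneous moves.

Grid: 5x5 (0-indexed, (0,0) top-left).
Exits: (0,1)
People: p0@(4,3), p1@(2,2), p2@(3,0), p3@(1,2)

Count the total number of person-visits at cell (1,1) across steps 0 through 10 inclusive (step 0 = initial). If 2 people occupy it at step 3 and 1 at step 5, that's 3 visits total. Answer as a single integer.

Answer: 0

Derivation:
Step 0: p0@(4,3) p1@(2,2) p2@(3,0) p3@(1,2) -> at (1,1): 0 [-], cum=0
Step 1: p0@(3,3) p1@(1,2) p2@(2,0) p3@(0,2) -> at (1,1): 0 [-], cum=0
Step 2: p0@(2,3) p1@(0,2) p2@(1,0) p3@ESC -> at (1,1): 0 [-], cum=0
Step 3: p0@(1,3) p1@ESC p2@(0,0) p3@ESC -> at (1,1): 0 [-], cum=0
Step 4: p0@(0,3) p1@ESC p2@ESC p3@ESC -> at (1,1): 0 [-], cum=0
Step 5: p0@(0,2) p1@ESC p2@ESC p3@ESC -> at (1,1): 0 [-], cum=0
Step 6: p0@ESC p1@ESC p2@ESC p3@ESC -> at (1,1): 0 [-], cum=0
Total visits = 0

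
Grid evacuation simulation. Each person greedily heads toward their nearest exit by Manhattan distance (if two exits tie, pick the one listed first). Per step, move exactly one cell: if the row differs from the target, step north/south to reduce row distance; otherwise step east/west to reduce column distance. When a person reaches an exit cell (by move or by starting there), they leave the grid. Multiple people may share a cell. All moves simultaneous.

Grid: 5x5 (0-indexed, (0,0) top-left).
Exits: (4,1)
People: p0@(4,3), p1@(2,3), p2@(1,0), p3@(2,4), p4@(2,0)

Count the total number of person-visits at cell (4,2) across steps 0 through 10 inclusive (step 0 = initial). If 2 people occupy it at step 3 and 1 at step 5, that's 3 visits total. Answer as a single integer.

Step 0: p0@(4,3) p1@(2,3) p2@(1,0) p3@(2,4) p4@(2,0) -> at (4,2): 0 [-], cum=0
Step 1: p0@(4,2) p1@(3,3) p2@(2,0) p3@(3,4) p4@(3,0) -> at (4,2): 1 [p0], cum=1
Step 2: p0@ESC p1@(4,3) p2@(3,0) p3@(4,4) p4@(4,0) -> at (4,2): 0 [-], cum=1
Step 3: p0@ESC p1@(4,2) p2@(4,0) p3@(4,3) p4@ESC -> at (4,2): 1 [p1], cum=2
Step 4: p0@ESC p1@ESC p2@ESC p3@(4,2) p4@ESC -> at (4,2): 1 [p3], cum=3
Step 5: p0@ESC p1@ESC p2@ESC p3@ESC p4@ESC -> at (4,2): 0 [-], cum=3
Total visits = 3

Answer: 3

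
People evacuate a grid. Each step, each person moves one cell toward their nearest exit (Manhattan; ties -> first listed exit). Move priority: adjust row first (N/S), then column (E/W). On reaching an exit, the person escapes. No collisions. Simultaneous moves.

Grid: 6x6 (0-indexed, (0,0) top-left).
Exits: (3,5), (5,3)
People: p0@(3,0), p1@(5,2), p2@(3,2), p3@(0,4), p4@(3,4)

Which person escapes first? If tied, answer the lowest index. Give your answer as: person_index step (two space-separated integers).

Answer: 1 1

Derivation:
Step 1: p0:(3,0)->(3,1) | p1:(5,2)->(5,3)->EXIT | p2:(3,2)->(3,3) | p3:(0,4)->(1,4) | p4:(3,4)->(3,5)->EXIT
Step 2: p0:(3,1)->(3,2) | p1:escaped | p2:(3,3)->(3,4) | p3:(1,4)->(2,4) | p4:escaped
Step 3: p0:(3,2)->(3,3) | p1:escaped | p2:(3,4)->(3,5)->EXIT | p3:(2,4)->(3,4) | p4:escaped
Step 4: p0:(3,3)->(3,4) | p1:escaped | p2:escaped | p3:(3,4)->(3,5)->EXIT | p4:escaped
Step 5: p0:(3,4)->(3,5)->EXIT | p1:escaped | p2:escaped | p3:escaped | p4:escaped
Exit steps: [5, 1, 3, 4, 1]
First to escape: p1 at step 1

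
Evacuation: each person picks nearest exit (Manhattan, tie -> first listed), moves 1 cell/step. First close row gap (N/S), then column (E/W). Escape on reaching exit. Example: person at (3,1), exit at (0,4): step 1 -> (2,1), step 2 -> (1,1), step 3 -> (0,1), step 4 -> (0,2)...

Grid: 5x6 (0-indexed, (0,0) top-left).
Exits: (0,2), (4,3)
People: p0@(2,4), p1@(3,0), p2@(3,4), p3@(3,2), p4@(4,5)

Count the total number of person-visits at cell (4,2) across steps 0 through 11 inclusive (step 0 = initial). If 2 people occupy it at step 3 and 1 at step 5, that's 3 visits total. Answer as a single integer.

Answer: 2

Derivation:
Step 0: p0@(2,4) p1@(3,0) p2@(3,4) p3@(3,2) p4@(4,5) -> at (4,2): 0 [-], cum=0
Step 1: p0@(3,4) p1@(4,0) p2@(4,4) p3@(4,2) p4@(4,4) -> at (4,2): 1 [p3], cum=1
Step 2: p0@(4,4) p1@(4,1) p2@ESC p3@ESC p4@ESC -> at (4,2): 0 [-], cum=1
Step 3: p0@ESC p1@(4,2) p2@ESC p3@ESC p4@ESC -> at (4,2): 1 [p1], cum=2
Step 4: p0@ESC p1@ESC p2@ESC p3@ESC p4@ESC -> at (4,2): 0 [-], cum=2
Total visits = 2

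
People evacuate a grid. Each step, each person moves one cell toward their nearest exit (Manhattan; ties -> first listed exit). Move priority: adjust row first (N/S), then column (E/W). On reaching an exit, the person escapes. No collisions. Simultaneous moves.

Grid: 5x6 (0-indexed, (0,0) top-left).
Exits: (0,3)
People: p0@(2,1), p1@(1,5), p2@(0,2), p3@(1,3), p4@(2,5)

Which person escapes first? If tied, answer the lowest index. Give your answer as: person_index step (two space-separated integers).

Answer: 2 1

Derivation:
Step 1: p0:(2,1)->(1,1) | p1:(1,5)->(0,5) | p2:(0,2)->(0,3)->EXIT | p3:(1,3)->(0,3)->EXIT | p4:(2,5)->(1,5)
Step 2: p0:(1,1)->(0,1) | p1:(0,5)->(0,4) | p2:escaped | p3:escaped | p4:(1,5)->(0,5)
Step 3: p0:(0,1)->(0,2) | p1:(0,4)->(0,3)->EXIT | p2:escaped | p3:escaped | p4:(0,5)->(0,4)
Step 4: p0:(0,2)->(0,3)->EXIT | p1:escaped | p2:escaped | p3:escaped | p4:(0,4)->(0,3)->EXIT
Exit steps: [4, 3, 1, 1, 4]
First to escape: p2 at step 1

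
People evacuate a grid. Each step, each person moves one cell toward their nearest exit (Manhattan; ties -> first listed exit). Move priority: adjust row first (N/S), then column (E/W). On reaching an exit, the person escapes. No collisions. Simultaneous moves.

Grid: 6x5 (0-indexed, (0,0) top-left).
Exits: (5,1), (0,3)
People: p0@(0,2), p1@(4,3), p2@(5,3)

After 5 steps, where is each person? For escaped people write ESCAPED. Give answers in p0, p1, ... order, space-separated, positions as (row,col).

Step 1: p0:(0,2)->(0,3)->EXIT | p1:(4,3)->(5,3) | p2:(5,3)->(5,2)
Step 2: p0:escaped | p1:(5,3)->(5,2) | p2:(5,2)->(5,1)->EXIT
Step 3: p0:escaped | p1:(5,2)->(5,1)->EXIT | p2:escaped

ESCAPED ESCAPED ESCAPED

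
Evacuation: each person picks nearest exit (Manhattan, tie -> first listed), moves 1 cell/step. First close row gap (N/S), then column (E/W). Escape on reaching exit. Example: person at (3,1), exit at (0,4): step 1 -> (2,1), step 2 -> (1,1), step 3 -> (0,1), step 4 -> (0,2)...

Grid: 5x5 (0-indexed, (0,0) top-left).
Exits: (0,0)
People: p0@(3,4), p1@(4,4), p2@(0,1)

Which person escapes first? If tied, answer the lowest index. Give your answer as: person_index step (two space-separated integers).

Answer: 2 1

Derivation:
Step 1: p0:(3,4)->(2,4) | p1:(4,4)->(3,4) | p2:(0,1)->(0,0)->EXIT
Step 2: p0:(2,4)->(1,4) | p1:(3,4)->(2,4) | p2:escaped
Step 3: p0:(1,4)->(0,4) | p1:(2,4)->(1,4) | p2:escaped
Step 4: p0:(0,4)->(0,3) | p1:(1,4)->(0,4) | p2:escaped
Step 5: p0:(0,3)->(0,2) | p1:(0,4)->(0,3) | p2:escaped
Step 6: p0:(0,2)->(0,1) | p1:(0,3)->(0,2) | p2:escaped
Step 7: p0:(0,1)->(0,0)->EXIT | p1:(0,2)->(0,1) | p2:escaped
Step 8: p0:escaped | p1:(0,1)->(0,0)->EXIT | p2:escaped
Exit steps: [7, 8, 1]
First to escape: p2 at step 1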